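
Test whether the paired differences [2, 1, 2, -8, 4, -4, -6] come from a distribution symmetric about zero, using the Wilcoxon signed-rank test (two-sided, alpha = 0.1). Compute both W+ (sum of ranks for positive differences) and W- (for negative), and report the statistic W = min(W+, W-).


Step 1: Drop any zero differences (none here) and take |d_i|.
|d| = [2, 1, 2, 8, 4, 4, 6]
Step 2: Midrank |d_i| (ties get averaged ranks).
ranks: |2|->2.5, |1|->1, |2|->2.5, |8|->7, |4|->4.5, |4|->4.5, |6|->6
Step 3: Attach original signs; sum ranks with positive sign and with negative sign.
W+ = 2.5 + 1 + 2.5 + 4.5 = 10.5
W- = 7 + 4.5 + 6 = 17.5
(Check: W+ + W- = 28 should equal n(n+1)/2 = 28.)
Step 4: Test statistic W = min(W+, W-) = 10.5.
Step 5: Ties in |d|, so use the tie-corrected normal approximation.
        E[W] = n(n+1)/4 = 7*8/4 = 14.
        Tie groups: |d|=2 (t=2), |d|=4 (t=2); sum(t^3 - t) = 12.
        Var[W] = n(n+1)(2n+1)/24 - sum(t^3-t)/48 = 840/24 - 12/48 = 34.75.
        z = (W - E[W]) / sqrt(Var[W]) = (10.5 - 14) / 5.8949 = -0.5937.
        Two-sided p = 2*Phi(z) = 0.552691.
Step 6: alpha = 0.1. fail to reject H0.

W+ = 10.5, W- = 17.5, W = min = 10.5, p = 0.552691, fail to reject H0.


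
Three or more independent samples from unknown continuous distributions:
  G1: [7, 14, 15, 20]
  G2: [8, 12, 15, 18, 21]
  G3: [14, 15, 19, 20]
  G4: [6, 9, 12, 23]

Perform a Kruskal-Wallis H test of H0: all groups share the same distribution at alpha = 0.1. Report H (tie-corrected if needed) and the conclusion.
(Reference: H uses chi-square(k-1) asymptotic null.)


Step 1: Combine all N = 17 observations and assign midranks.
sorted (value, group, rank): (6,G4,1), (7,G1,2), (8,G2,3), (9,G4,4), (12,G2,5.5), (12,G4,5.5), (14,G1,7.5), (14,G3,7.5), (15,G1,10), (15,G2,10), (15,G3,10), (18,G2,12), (19,G3,13), (20,G1,14.5), (20,G3,14.5), (21,G2,16), (23,G4,17)
Step 2: Sum ranks within each group.
R_1 = 34 (n_1 = 4)
R_2 = 46.5 (n_2 = 5)
R_3 = 45 (n_3 = 4)
R_4 = 27.5 (n_4 = 4)
Step 3: H = 12/(N(N+1)) * sum(R_i^2/n_i) - 3(N+1)
     = 12/(17*18) * (34^2/4 + 46.5^2/5 + 45^2/4 + 27.5^2/4) - 3*18
     = 0.039216 * 1416.76 - 54
     = 1.559314.
Step 4: Ties present; correction factor C = 1 - 42/(17^3 - 17) = 0.991422. Corrected H = 1.559314 / 0.991422 = 1.572806.
Step 5: Under H0, H ~ chi^2(3); p-value = 0.665571.
Step 6: alpha = 0.1. fail to reject H0.

H = 1.5728, df = 3, p = 0.665571, fail to reject H0.


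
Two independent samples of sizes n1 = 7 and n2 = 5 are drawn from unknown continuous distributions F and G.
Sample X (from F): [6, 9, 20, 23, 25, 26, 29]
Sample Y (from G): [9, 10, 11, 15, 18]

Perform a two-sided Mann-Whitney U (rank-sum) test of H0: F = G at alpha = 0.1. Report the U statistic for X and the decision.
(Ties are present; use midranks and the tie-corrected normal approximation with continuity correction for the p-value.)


Step 1: Combine and sort all 12 observations; assign midranks.
sorted (value, group): (6,X), (9,X), (9,Y), (10,Y), (11,Y), (15,Y), (18,Y), (20,X), (23,X), (25,X), (26,X), (29,X)
ranks: 6->1, 9->2.5, 9->2.5, 10->4, 11->5, 15->6, 18->7, 20->8, 23->9, 25->10, 26->11, 29->12
Step 2: Rank sum for X: R1 = 1 + 2.5 + 8 + 9 + 10 + 11 + 12 = 53.5.
Step 3: U_X = R1 - n1(n1+1)/2 = 53.5 - 7*8/2 = 53.5 - 28 = 25.5.
       U_Y = n1*n2 - U_X = 35 - 25.5 = 9.5.
Step 4: Ties are present, so use the tie-corrected normal approximation (with continuity correction) for the p-value.
Step 5: p-value = 0.222415; compare to alpha = 0.1. fail to reject H0.

U_X = 25.5, p = 0.222415, fail to reject H0 at alpha = 0.1.


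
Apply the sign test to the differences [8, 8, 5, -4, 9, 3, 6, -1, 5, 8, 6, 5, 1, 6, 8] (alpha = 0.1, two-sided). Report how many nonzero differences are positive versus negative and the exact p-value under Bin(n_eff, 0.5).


Step 1: Discard zero differences. Original n = 15; n_eff = number of nonzero differences = 15.
Nonzero differences (with sign): +8, +8, +5, -4, +9, +3, +6, -1, +5, +8, +6, +5, +1, +6, +8
Step 2: Count signs: positive = 13, negative = 2.
Step 3: Under H0: P(positive) = 0.5, so the number of positives S ~ Bin(15, 0.5).
Step 4: Two-sided exact p-value = sum of Bin(15,0.5) probabilities at or below the observed probability = 0.007385.
Step 5: alpha = 0.1. reject H0.

n_eff = 15, pos = 13, neg = 2, p = 0.007385, reject H0.


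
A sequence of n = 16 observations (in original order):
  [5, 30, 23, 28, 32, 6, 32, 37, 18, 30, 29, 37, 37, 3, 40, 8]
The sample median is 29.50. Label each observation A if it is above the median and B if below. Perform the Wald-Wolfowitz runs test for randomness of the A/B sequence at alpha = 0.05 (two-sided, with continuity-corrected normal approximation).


Step 1: Compute median = 29.50; label A = above, B = below.
Labels in order: BABBABAABABAABAB  (n_A = 8, n_B = 8)
Step 2: Count runs R = 13.
Step 3: Under H0 (random ordering), E[R] = 2*n_A*n_B/(n_A+n_B) + 1 = 2*8*8/16 + 1 = 9.0000.
        Var[R] = 2*n_A*n_B*(2*n_A*n_B - n_A - n_B) / ((n_A+n_B)^2 * (n_A+n_B-1)) = 14336/3840 = 3.7333.
        SD[R] = 1.9322.
Step 4: Continuity-corrected z = (R - 0.5 - E[R]) / SD[R] = (13 - 0.5 - 9.0000) / 1.9322 = 1.8114.
Step 5: Two-sided p-value via normal approximation = 2*(1 - Phi(|z|)) = 0.070076.
Step 6: alpha = 0.05. fail to reject H0.

R = 13, z = 1.8114, p = 0.070076, fail to reject H0.


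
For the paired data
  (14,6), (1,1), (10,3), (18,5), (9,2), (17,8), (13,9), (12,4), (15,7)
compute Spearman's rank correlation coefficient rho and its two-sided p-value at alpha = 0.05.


Step 1: Rank x and y separately (midranks; no ties here).
rank(x): 14->6, 1->1, 10->3, 18->9, 9->2, 17->8, 13->5, 12->4, 15->7
rank(y): 6->6, 1->1, 3->3, 5->5, 2->2, 8->8, 9->9, 4->4, 7->7
Step 2: d_i = R_x(i) - R_y(i); compute d_i^2.
  (6-6)^2=0, (1-1)^2=0, (3-3)^2=0, (9-5)^2=16, (2-2)^2=0, (8-8)^2=0, (5-9)^2=16, (4-4)^2=0, (7-7)^2=0
sum(d^2) = 32.
Step 3: rho = 1 - 6*32 / (9*(9^2 - 1)) = 1 - 192/720 = 0.733333.
Step 4: Under H0, t = rho * sqrt((n-2)/(1-rho^2)) = 2.8538 ~ t(7).
Step 5: Two-sided p-value from the t-distribution with 7 df = 0.024554.
Step 6: alpha = 0.05. reject H0.

rho = 0.7333, p = 0.024554, reject H0 at alpha = 0.05.


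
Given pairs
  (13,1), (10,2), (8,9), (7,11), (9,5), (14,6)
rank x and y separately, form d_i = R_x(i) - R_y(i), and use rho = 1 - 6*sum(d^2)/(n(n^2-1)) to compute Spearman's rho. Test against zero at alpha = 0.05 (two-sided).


Step 1: Rank x and y separately (midranks; no ties here).
rank(x): 13->5, 10->4, 8->2, 7->1, 9->3, 14->6
rank(y): 1->1, 2->2, 9->5, 11->6, 5->3, 6->4
Step 2: d_i = R_x(i) - R_y(i); compute d_i^2.
  (5-1)^2=16, (4-2)^2=4, (2-5)^2=9, (1-6)^2=25, (3-3)^2=0, (6-4)^2=4
sum(d^2) = 58.
Step 3: rho = 1 - 6*58 / (6*(6^2 - 1)) = 1 - 348/210 = -0.657143.
Step 4: Under H0, t = rho * sqrt((n-2)/(1-rho^2)) = -1.7436 ~ t(4).
Step 5: Two-sided p-value from the t-distribution with 4 df = 0.156175.
Step 6: alpha = 0.05. fail to reject H0.

rho = -0.6571, p = 0.156175, fail to reject H0 at alpha = 0.05.


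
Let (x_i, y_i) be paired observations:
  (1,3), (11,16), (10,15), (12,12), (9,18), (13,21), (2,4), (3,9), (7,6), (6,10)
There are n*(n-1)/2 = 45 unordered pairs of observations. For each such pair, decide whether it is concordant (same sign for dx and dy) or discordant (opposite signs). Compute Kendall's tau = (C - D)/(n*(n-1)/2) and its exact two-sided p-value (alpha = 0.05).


Step 1: Enumerate the 45 unordered pairs (i,j) with i<j and classify each by sign(x_j-x_i) * sign(y_j-y_i).
  (1,2):dx=+10,dy=+13->C; (1,3):dx=+9,dy=+12->C; (1,4):dx=+11,dy=+9->C; (1,5):dx=+8,dy=+15->C
  (1,6):dx=+12,dy=+18->C; (1,7):dx=+1,dy=+1->C; (1,8):dx=+2,dy=+6->C; (1,9):dx=+6,dy=+3->C
  (1,10):dx=+5,dy=+7->C; (2,3):dx=-1,dy=-1->C; (2,4):dx=+1,dy=-4->D; (2,5):dx=-2,dy=+2->D
  (2,6):dx=+2,dy=+5->C; (2,7):dx=-9,dy=-12->C; (2,8):dx=-8,dy=-7->C; (2,9):dx=-4,dy=-10->C
  (2,10):dx=-5,dy=-6->C; (3,4):dx=+2,dy=-3->D; (3,5):dx=-1,dy=+3->D; (3,6):dx=+3,dy=+6->C
  (3,7):dx=-8,dy=-11->C; (3,8):dx=-7,dy=-6->C; (3,9):dx=-3,dy=-9->C; (3,10):dx=-4,dy=-5->C
  (4,5):dx=-3,dy=+6->D; (4,6):dx=+1,dy=+9->C; (4,7):dx=-10,dy=-8->C; (4,8):dx=-9,dy=-3->C
  (4,9):dx=-5,dy=-6->C; (4,10):dx=-6,dy=-2->C; (5,6):dx=+4,dy=+3->C; (5,7):dx=-7,dy=-14->C
  (5,8):dx=-6,dy=-9->C; (5,9):dx=-2,dy=-12->C; (5,10):dx=-3,dy=-8->C; (6,7):dx=-11,dy=-17->C
  (6,8):dx=-10,dy=-12->C; (6,9):dx=-6,dy=-15->C; (6,10):dx=-7,dy=-11->C; (7,8):dx=+1,dy=+5->C
  (7,9):dx=+5,dy=+2->C; (7,10):dx=+4,dy=+6->C; (8,9):dx=+4,dy=-3->D; (8,10):dx=+3,dy=+1->C
  (9,10):dx=-1,dy=+4->D
Step 2: C = 38, D = 7, total pairs = 45.
Step 3: tau = (C - D)/(n(n-1)/2) = (38 - 7)/45 = 0.688889.
Step 4: Exact two-sided p-value (enumerate n! = 3628800 permutations of y under H0): p = 0.004687.
Step 5: alpha = 0.05. reject H0.

tau_b = 0.6889 (C=38, D=7), p = 0.004687, reject H0.


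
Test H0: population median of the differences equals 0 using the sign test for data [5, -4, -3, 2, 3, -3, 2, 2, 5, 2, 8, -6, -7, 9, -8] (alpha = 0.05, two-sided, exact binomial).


Step 1: Discard zero differences. Original n = 15; n_eff = number of nonzero differences = 15.
Nonzero differences (with sign): +5, -4, -3, +2, +3, -3, +2, +2, +5, +2, +8, -6, -7, +9, -8
Step 2: Count signs: positive = 9, negative = 6.
Step 3: Under H0: P(positive) = 0.5, so the number of positives S ~ Bin(15, 0.5).
Step 4: Two-sided exact p-value = sum of Bin(15,0.5) probabilities at or below the observed probability = 0.607239.
Step 5: alpha = 0.05. fail to reject H0.

n_eff = 15, pos = 9, neg = 6, p = 0.607239, fail to reject H0.


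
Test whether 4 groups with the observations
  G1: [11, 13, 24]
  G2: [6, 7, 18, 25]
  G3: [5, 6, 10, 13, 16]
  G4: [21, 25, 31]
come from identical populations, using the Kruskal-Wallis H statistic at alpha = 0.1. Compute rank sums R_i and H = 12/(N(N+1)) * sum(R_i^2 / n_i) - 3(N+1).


Step 1: Combine all N = 15 observations and assign midranks.
sorted (value, group, rank): (5,G3,1), (6,G2,2.5), (6,G3,2.5), (7,G2,4), (10,G3,5), (11,G1,6), (13,G1,7.5), (13,G3,7.5), (16,G3,9), (18,G2,10), (21,G4,11), (24,G1,12), (25,G2,13.5), (25,G4,13.5), (31,G4,15)
Step 2: Sum ranks within each group.
R_1 = 25.5 (n_1 = 3)
R_2 = 30 (n_2 = 4)
R_3 = 25 (n_3 = 5)
R_4 = 39.5 (n_4 = 3)
Step 3: H = 12/(N(N+1)) * sum(R_i^2/n_i) - 3(N+1)
     = 12/(15*16) * (25.5^2/3 + 30^2/4 + 25^2/5 + 39.5^2/3) - 3*16
     = 0.050000 * 1086.83 - 48
     = 6.341667.
Step 4: Ties present; correction factor C = 1 - 18/(15^3 - 15) = 0.994643. Corrected H = 6.341667 / 0.994643 = 6.375823.
Step 5: Under H0, H ~ chi^2(3); p-value = 0.094691.
Step 6: alpha = 0.1. reject H0.

H = 6.3758, df = 3, p = 0.094691, reject H0.


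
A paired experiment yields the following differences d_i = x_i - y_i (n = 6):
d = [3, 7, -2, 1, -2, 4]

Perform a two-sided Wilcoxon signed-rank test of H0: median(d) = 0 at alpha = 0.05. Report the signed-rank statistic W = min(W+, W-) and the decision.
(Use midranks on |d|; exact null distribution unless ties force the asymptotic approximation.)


Step 1: Drop any zero differences (none here) and take |d_i|.
|d| = [3, 7, 2, 1, 2, 4]
Step 2: Midrank |d_i| (ties get averaged ranks).
ranks: |3|->4, |7|->6, |2|->2.5, |1|->1, |2|->2.5, |4|->5
Step 3: Attach original signs; sum ranks with positive sign and with negative sign.
W+ = 4 + 6 + 1 + 5 = 16
W- = 2.5 + 2.5 = 5
(Check: W+ + W- = 21 should equal n(n+1)/2 = 21.)
Step 4: Test statistic W = min(W+, W-) = 5.
Step 5: Ties in |d|, so use the tie-corrected normal approximation.
        E[W] = n(n+1)/4 = 6*7/4 = 10.5.
        Tie groups: |d|=2 (t=2); sum(t^3 - t) = 6.
        Var[W] = n(n+1)(2n+1)/24 - sum(t^3-t)/48 = 546/24 - 6/48 = 22.625.
        z = (W - E[W]) / sqrt(Var[W]) = (5 - 10.5) / 4.7566 = -1.1563.
        Two-sided p = 2*Phi(z) = 0.247561.
Step 6: alpha = 0.05. fail to reject H0.

W+ = 16, W- = 5, W = min = 5, p = 0.247561, fail to reject H0.


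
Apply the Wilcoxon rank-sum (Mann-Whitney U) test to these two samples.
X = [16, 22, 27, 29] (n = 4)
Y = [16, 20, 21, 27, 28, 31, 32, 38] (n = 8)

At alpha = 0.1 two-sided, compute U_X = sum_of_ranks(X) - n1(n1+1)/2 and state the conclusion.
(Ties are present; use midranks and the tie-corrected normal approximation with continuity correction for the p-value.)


Step 1: Combine and sort all 12 observations; assign midranks.
sorted (value, group): (16,X), (16,Y), (20,Y), (21,Y), (22,X), (27,X), (27,Y), (28,Y), (29,X), (31,Y), (32,Y), (38,Y)
ranks: 16->1.5, 16->1.5, 20->3, 21->4, 22->5, 27->6.5, 27->6.5, 28->8, 29->9, 31->10, 32->11, 38->12
Step 2: Rank sum for X: R1 = 1.5 + 5 + 6.5 + 9 = 22.
Step 3: U_X = R1 - n1(n1+1)/2 = 22 - 4*5/2 = 22 - 10 = 12.
       U_Y = n1*n2 - U_X = 32 - 12 = 20.
Step 4: Ties are present, so use the tie-corrected normal approximation (with continuity correction) for the p-value.
Step 5: p-value = 0.550818; compare to alpha = 0.1. fail to reject H0.

U_X = 12, p = 0.550818, fail to reject H0 at alpha = 0.1.


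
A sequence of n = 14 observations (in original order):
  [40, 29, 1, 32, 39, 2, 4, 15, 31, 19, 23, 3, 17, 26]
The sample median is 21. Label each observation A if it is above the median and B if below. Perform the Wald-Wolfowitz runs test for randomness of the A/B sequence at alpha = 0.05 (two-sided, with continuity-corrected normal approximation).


Step 1: Compute median = 21; label A = above, B = below.
Labels in order: AABAABBBABABBA  (n_A = 7, n_B = 7)
Step 2: Count runs R = 9.
Step 3: Under H0 (random ordering), E[R] = 2*n_A*n_B/(n_A+n_B) + 1 = 2*7*7/14 + 1 = 8.0000.
        Var[R] = 2*n_A*n_B*(2*n_A*n_B - n_A - n_B) / ((n_A+n_B)^2 * (n_A+n_B-1)) = 8232/2548 = 3.2308.
        SD[R] = 1.7974.
Step 4: Continuity-corrected z = (R - 0.5 - E[R]) / SD[R] = (9 - 0.5 - 8.0000) / 1.7974 = 0.2782.
Step 5: Two-sided p-value via normal approximation = 2*(1 - Phi(|z|)) = 0.780879.
Step 6: alpha = 0.05. fail to reject H0.

R = 9, z = 0.2782, p = 0.780879, fail to reject H0.


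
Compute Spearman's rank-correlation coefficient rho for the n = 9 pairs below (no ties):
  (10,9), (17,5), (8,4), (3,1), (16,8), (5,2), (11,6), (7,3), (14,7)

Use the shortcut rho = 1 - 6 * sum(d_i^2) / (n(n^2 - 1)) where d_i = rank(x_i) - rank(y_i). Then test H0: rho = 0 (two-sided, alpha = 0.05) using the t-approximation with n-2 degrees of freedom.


Step 1: Rank x and y separately (midranks; no ties here).
rank(x): 10->5, 17->9, 8->4, 3->1, 16->8, 5->2, 11->6, 7->3, 14->7
rank(y): 9->9, 5->5, 4->4, 1->1, 8->8, 2->2, 6->6, 3->3, 7->7
Step 2: d_i = R_x(i) - R_y(i); compute d_i^2.
  (5-9)^2=16, (9-5)^2=16, (4-4)^2=0, (1-1)^2=0, (8-8)^2=0, (2-2)^2=0, (6-6)^2=0, (3-3)^2=0, (7-7)^2=0
sum(d^2) = 32.
Step 3: rho = 1 - 6*32 / (9*(9^2 - 1)) = 1 - 192/720 = 0.733333.
Step 4: Under H0, t = rho * sqrt((n-2)/(1-rho^2)) = 2.8538 ~ t(7).
Step 5: Two-sided p-value from the t-distribution with 7 df = 0.024554.
Step 6: alpha = 0.05. reject H0.

rho = 0.7333, p = 0.024554, reject H0 at alpha = 0.05.


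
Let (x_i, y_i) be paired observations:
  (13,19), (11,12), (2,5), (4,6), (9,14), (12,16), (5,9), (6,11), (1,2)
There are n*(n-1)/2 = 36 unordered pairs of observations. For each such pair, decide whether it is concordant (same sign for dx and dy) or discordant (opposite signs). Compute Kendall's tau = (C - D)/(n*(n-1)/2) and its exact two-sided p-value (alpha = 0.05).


Step 1: Enumerate the 36 unordered pairs (i,j) with i<j and classify each by sign(x_j-x_i) * sign(y_j-y_i).
  (1,2):dx=-2,dy=-7->C; (1,3):dx=-11,dy=-14->C; (1,4):dx=-9,dy=-13->C; (1,5):dx=-4,dy=-5->C
  (1,6):dx=-1,dy=-3->C; (1,7):dx=-8,dy=-10->C; (1,8):dx=-7,dy=-8->C; (1,9):dx=-12,dy=-17->C
  (2,3):dx=-9,dy=-7->C; (2,4):dx=-7,dy=-6->C; (2,5):dx=-2,dy=+2->D; (2,6):dx=+1,dy=+4->C
  (2,7):dx=-6,dy=-3->C; (2,8):dx=-5,dy=-1->C; (2,9):dx=-10,dy=-10->C; (3,4):dx=+2,dy=+1->C
  (3,5):dx=+7,dy=+9->C; (3,6):dx=+10,dy=+11->C; (3,7):dx=+3,dy=+4->C; (3,8):dx=+4,dy=+6->C
  (3,9):dx=-1,dy=-3->C; (4,5):dx=+5,dy=+8->C; (4,6):dx=+8,dy=+10->C; (4,7):dx=+1,dy=+3->C
  (4,8):dx=+2,dy=+5->C; (4,9):dx=-3,dy=-4->C; (5,6):dx=+3,dy=+2->C; (5,7):dx=-4,dy=-5->C
  (5,8):dx=-3,dy=-3->C; (5,9):dx=-8,dy=-12->C; (6,7):dx=-7,dy=-7->C; (6,8):dx=-6,dy=-5->C
  (6,9):dx=-11,dy=-14->C; (7,8):dx=+1,dy=+2->C; (7,9):dx=-4,dy=-7->C; (8,9):dx=-5,dy=-9->C
Step 2: C = 35, D = 1, total pairs = 36.
Step 3: tau = (C - D)/(n(n-1)/2) = (35 - 1)/36 = 0.944444.
Step 4: Exact two-sided p-value (enumerate n! = 362880 permutations of y under H0): p = 0.000050.
Step 5: alpha = 0.05. reject H0.

tau_b = 0.9444 (C=35, D=1), p = 0.000050, reject H0.


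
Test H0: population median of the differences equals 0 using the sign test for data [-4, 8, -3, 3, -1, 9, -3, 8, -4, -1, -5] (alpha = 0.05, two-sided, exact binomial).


Step 1: Discard zero differences. Original n = 11; n_eff = number of nonzero differences = 11.
Nonzero differences (with sign): -4, +8, -3, +3, -1, +9, -3, +8, -4, -1, -5
Step 2: Count signs: positive = 4, negative = 7.
Step 3: Under H0: P(positive) = 0.5, so the number of positives S ~ Bin(11, 0.5).
Step 4: Two-sided exact p-value = sum of Bin(11,0.5) probabilities at or below the observed probability = 0.548828.
Step 5: alpha = 0.05. fail to reject H0.

n_eff = 11, pos = 4, neg = 7, p = 0.548828, fail to reject H0.


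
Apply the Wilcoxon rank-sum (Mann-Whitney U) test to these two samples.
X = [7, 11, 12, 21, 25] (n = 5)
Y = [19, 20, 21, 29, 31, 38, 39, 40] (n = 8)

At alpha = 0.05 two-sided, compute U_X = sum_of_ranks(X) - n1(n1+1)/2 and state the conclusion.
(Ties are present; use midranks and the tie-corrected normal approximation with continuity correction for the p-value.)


Step 1: Combine and sort all 13 observations; assign midranks.
sorted (value, group): (7,X), (11,X), (12,X), (19,Y), (20,Y), (21,X), (21,Y), (25,X), (29,Y), (31,Y), (38,Y), (39,Y), (40,Y)
ranks: 7->1, 11->2, 12->3, 19->4, 20->5, 21->6.5, 21->6.5, 25->8, 29->9, 31->10, 38->11, 39->12, 40->13
Step 2: Rank sum for X: R1 = 1 + 2 + 3 + 6.5 + 8 = 20.5.
Step 3: U_X = R1 - n1(n1+1)/2 = 20.5 - 5*6/2 = 20.5 - 15 = 5.5.
       U_Y = n1*n2 - U_X = 40 - 5.5 = 34.5.
Step 4: Ties are present, so use the tie-corrected normal approximation (with continuity correction) for the p-value.
Step 5: p-value = 0.040149; compare to alpha = 0.05. reject H0.

U_X = 5.5, p = 0.040149, reject H0 at alpha = 0.05.


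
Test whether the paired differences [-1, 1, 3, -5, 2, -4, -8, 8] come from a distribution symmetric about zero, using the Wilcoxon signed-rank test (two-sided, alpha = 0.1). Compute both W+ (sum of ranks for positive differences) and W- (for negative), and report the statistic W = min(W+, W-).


Step 1: Drop any zero differences (none here) and take |d_i|.
|d| = [1, 1, 3, 5, 2, 4, 8, 8]
Step 2: Midrank |d_i| (ties get averaged ranks).
ranks: |1|->1.5, |1|->1.5, |3|->4, |5|->6, |2|->3, |4|->5, |8|->7.5, |8|->7.5
Step 3: Attach original signs; sum ranks with positive sign and with negative sign.
W+ = 1.5 + 4 + 3 + 7.5 = 16
W- = 1.5 + 6 + 5 + 7.5 = 20
(Check: W+ + W- = 36 should equal n(n+1)/2 = 36.)
Step 4: Test statistic W = min(W+, W-) = 16.
Step 5: Ties in |d|, so use the tie-corrected normal approximation.
        E[W] = n(n+1)/4 = 8*9/4 = 18.
        Tie groups: |d|=1 (t=2), |d|=8 (t=2); sum(t^3 - t) = 12.
        Var[W] = n(n+1)(2n+1)/24 - sum(t^3-t)/48 = 1224/24 - 12/48 = 50.75.
        z = (W - E[W]) / sqrt(Var[W]) = (16 - 18) / 7.1239 = -0.2807.
        Two-sided p = 2*Phi(z) = 0.778906.
Step 6: alpha = 0.1. fail to reject H0.

W+ = 16, W- = 20, W = min = 16, p = 0.778906, fail to reject H0.


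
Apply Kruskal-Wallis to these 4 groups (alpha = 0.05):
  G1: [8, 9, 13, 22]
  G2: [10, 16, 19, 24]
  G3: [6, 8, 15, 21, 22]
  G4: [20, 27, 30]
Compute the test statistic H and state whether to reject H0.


Step 1: Combine all N = 16 observations and assign midranks.
sorted (value, group, rank): (6,G3,1), (8,G1,2.5), (8,G3,2.5), (9,G1,4), (10,G2,5), (13,G1,6), (15,G3,7), (16,G2,8), (19,G2,9), (20,G4,10), (21,G3,11), (22,G1,12.5), (22,G3,12.5), (24,G2,14), (27,G4,15), (30,G4,16)
Step 2: Sum ranks within each group.
R_1 = 25 (n_1 = 4)
R_2 = 36 (n_2 = 4)
R_3 = 34 (n_3 = 5)
R_4 = 41 (n_4 = 3)
Step 3: H = 12/(N(N+1)) * sum(R_i^2/n_i) - 3(N+1)
     = 12/(16*17) * (25^2/4 + 36^2/4 + 34^2/5 + 41^2/3) - 3*17
     = 0.044118 * 1271.78 - 51
     = 5.108088.
Step 4: Ties present; correction factor C = 1 - 12/(16^3 - 16) = 0.997059. Corrected H = 5.108088 / 0.997059 = 5.123156.
Step 5: Under H0, H ~ chi^2(3); p-value = 0.162998.
Step 6: alpha = 0.05. fail to reject H0.

H = 5.1232, df = 3, p = 0.162998, fail to reject H0.


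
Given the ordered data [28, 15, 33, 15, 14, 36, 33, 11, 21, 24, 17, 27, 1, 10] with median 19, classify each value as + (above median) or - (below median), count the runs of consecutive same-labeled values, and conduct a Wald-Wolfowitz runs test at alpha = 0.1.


Step 1: Compute median = 19; label A = above, B = below.
Labels in order: ABABBAABAABABB  (n_A = 7, n_B = 7)
Step 2: Count runs R = 10.
Step 3: Under H0 (random ordering), E[R] = 2*n_A*n_B/(n_A+n_B) + 1 = 2*7*7/14 + 1 = 8.0000.
        Var[R] = 2*n_A*n_B*(2*n_A*n_B - n_A - n_B) / ((n_A+n_B)^2 * (n_A+n_B-1)) = 8232/2548 = 3.2308.
        SD[R] = 1.7974.
Step 4: Continuity-corrected z = (R - 0.5 - E[R]) / SD[R] = (10 - 0.5 - 8.0000) / 1.7974 = 0.8345.
Step 5: Two-sided p-value via normal approximation = 2*(1 - Phi(|z|)) = 0.403986.
Step 6: alpha = 0.1. fail to reject H0.

R = 10, z = 0.8345, p = 0.403986, fail to reject H0.


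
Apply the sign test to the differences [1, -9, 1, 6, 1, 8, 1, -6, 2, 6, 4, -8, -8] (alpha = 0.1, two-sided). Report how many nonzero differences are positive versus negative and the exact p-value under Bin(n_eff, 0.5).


Step 1: Discard zero differences. Original n = 13; n_eff = number of nonzero differences = 13.
Nonzero differences (with sign): +1, -9, +1, +6, +1, +8, +1, -6, +2, +6, +4, -8, -8
Step 2: Count signs: positive = 9, negative = 4.
Step 3: Under H0: P(positive) = 0.5, so the number of positives S ~ Bin(13, 0.5).
Step 4: Two-sided exact p-value = sum of Bin(13,0.5) probabilities at or below the observed probability = 0.266846.
Step 5: alpha = 0.1. fail to reject H0.

n_eff = 13, pos = 9, neg = 4, p = 0.266846, fail to reject H0.


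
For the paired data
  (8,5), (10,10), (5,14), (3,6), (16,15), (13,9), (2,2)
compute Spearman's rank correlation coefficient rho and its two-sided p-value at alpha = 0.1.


Step 1: Rank x and y separately (midranks; no ties here).
rank(x): 8->4, 10->5, 5->3, 3->2, 16->7, 13->6, 2->1
rank(y): 5->2, 10->5, 14->6, 6->3, 15->7, 9->4, 2->1
Step 2: d_i = R_x(i) - R_y(i); compute d_i^2.
  (4-2)^2=4, (5-5)^2=0, (3-6)^2=9, (2-3)^2=1, (7-7)^2=0, (6-4)^2=4, (1-1)^2=0
sum(d^2) = 18.
Step 3: rho = 1 - 6*18 / (7*(7^2 - 1)) = 1 - 108/336 = 0.678571.
Step 4: Under H0, t = rho * sqrt((n-2)/(1-rho^2)) = 2.0657 ~ t(5).
Step 5: Two-sided p-value from the t-distribution with 5 df = 0.093750.
Step 6: alpha = 0.1. reject H0.

rho = 0.6786, p = 0.093750, reject H0 at alpha = 0.1.


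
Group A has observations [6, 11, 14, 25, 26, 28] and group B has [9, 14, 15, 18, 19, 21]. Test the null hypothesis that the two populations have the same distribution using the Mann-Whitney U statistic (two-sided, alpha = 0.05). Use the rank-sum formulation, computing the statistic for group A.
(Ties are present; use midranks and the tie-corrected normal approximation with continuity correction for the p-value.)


Step 1: Combine and sort all 12 observations; assign midranks.
sorted (value, group): (6,X), (9,Y), (11,X), (14,X), (14,Y), (15,Y), (18,Y), (19,Y), (21,Y), (25,X), (26,X), (28,X)
ranks: 6->1, 9->2, 11->3, 14->4.5, 14->4.5, 15->6, 18->7, 19->8, 21->9, 25->10, 26->11, 28->12
Step 2: Rank sum for X: R1 = 1 + 3 + 4.5 + 10 + 11 + 12 = 41.5.
Step 3: U_X = R1 - n1(n1+1)/2 = 41.5 - 6*7/2 = 41.5 - 21 = 20.5.
       U_Y = n1*n2 - U_X = 36 - 20.5 = 15.5.
Step 4: Ties are present, so use the tie-corrected normal approximation (with continuity correction) for the p-value.
Step 5: p-value = 0.748349; compare to alpha = 0.05. fail to reject H0.

U_X = 20.5, p = 0.748349, fail to reject H0 at alpha = 0.05.


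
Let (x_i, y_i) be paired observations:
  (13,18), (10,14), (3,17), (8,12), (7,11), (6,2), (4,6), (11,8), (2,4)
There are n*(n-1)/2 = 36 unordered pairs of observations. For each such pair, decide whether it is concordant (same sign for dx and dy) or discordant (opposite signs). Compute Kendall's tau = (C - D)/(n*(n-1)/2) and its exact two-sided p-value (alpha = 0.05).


Step 1: Enumerate the 36 unordered pairs (i,j) with i<j and classify each by sign(x_j-x_i) * sign(y_j-y_i).
  (1,2):dx=-3,dy=-4->C; (1,3):dx=-10,dy=-1->C; (1,4):dx=-5,dy=-6->C; (1,5):dx=-6,dy=-7->C
  (1,6):dx=-7,dy=-16->C; (1,7):dx=-9,dy=-12->C; (1,8):dx=-2,dy=-10->C; (1,9):dx=-11,dy=-14->C
  (2,3):dx=-7,dy=+3->D; (2,4):dx=-2,dy=-2->C; (2,5):dx=-3,dy=-3->C; (2,6):dx=-4,dy=-12->C
  (2,7):dx=-6,dy=-8->C; (2,8):dx=+1,dy=-6->D; (2,9):dx=-8,dy=-10->C; (3,4):dx=+5,dy=-5->D
  (3,5):dx=+4,dy=-6->D; (3,6):dx=+3,dy=-15->D; (3,7):dx=+1,dy=-11->D; (3,8):dx=+8,dy=-9->D
  (3,9):dx=-1,dy=-13->C; (4,5):dx=-1,dy=-1->C; (4,6):dx=-2,dy=-10->C; (4,7):dx=-4,dy=-6->C
  (4,8):dx=+3,dy=-4->D; (4,9):dx=-6,dy=-8->C; (5,6):dx=-1,dy=-9->C; (5,7):dx=-3,dy=-5->C
  (5,8):dx=+4,dy=-3->D; (5,9):dx=-5,dy=-7->C; (6,7):dx=-2,dy=+4->D; (6,8):dx=+5,dy=+6->C
  (6,9):dx=-4,dy=+2->D; (7,8):dx=+7,dy=+2->C; (7,9):dx=-2,dy=-2->C; (8,9):dx=-9,dy=-4->C
Step 2: C = 25, D = 11, total pairs = 36.
Step 3: tau = (C - D)/(n(n-1)/2) = (25 - 11)/36 = 0.388889.
Step 4: Exact two-sided p-value (enumerate n! = 362880 permutations of y under H0): p = 0.180181.
Step 5: alpha = 0.05. fail to reject H0.

tau_b = 0.3889 (C=25, D=11), p = 0.180181, fail to reject H0.


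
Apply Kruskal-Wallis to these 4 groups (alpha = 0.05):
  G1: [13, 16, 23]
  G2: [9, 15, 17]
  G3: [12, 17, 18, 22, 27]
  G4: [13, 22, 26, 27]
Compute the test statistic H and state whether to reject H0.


Step 1: Combine all N = 15 observations and assign midranks.
sorted (value, group, rank): (9,G2,1), (12,G3,2), (13,G1,3.5), (13,G4,3.5), (15,G2,5), (16,G1,6), (17,G2,7.5), (17,G3,7.5), (18,G3,9), (22,G3,10.5), (22,G4,10.5), (23,G1,12), (26,G4,13), (27,G3,14.5), (27,G4,14.5)
Step 2: Sum ranks within each group.
R_1 = 21.5 (n_1 = 3)
R_2 = 13.5 (n_2 = 3)
R_3 = 43.5 (n_3 = 5)
R_4 = 41.5 (n_4 = 4)
Step 3: H = 12/(N(N+1)) * sum(R_i^2/n_i) - 3(N+1)
     = 12/(15*16) * (21.5^2/3 + 13.5^2/3 + 43.5^2/5 + 41.5^2/4) - 3*16
     = 0.050000 * 1023.85 - 48
     = 3.192292.
Step 4: Ties present; correction factor C = 1 - 24/(15^3 - 15) = 0.992857. Corrected H = 3.192292 / 0.992857 = 3.215258.
Step 5: Under H0, H ~ chi^2(3); p-value = 0.359612.
Step 6: alpha = 0.05. fail to reject H0.

H = 3.2153, df = 3, p = 0.359612, fail to reject H0.


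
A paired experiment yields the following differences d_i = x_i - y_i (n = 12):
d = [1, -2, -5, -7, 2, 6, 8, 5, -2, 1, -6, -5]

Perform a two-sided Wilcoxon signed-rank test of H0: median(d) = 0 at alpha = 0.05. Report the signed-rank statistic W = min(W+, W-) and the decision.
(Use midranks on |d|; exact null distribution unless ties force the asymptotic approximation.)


Step 1: Drop any zero differences (none here) and take |d_i|.
|d| = [1, 2, 5, 7, 2, 6, 8, 5, 2, 1, 6, 5]
Step 2: Midrank |d_i| (ties get averaged ranks).
ranks: |1|->1.5, |2|->4, |5|->7, |7|->11, |2|->4, |6|->9.5, |8|->12, |5|->7, |2|->4, |1|->1.5, |6|->9.5, |5|->7
Step 3: Attach original signs; sum ranks with positive sign and with negative sign.
W+ = 1.5 + 4 + 9.5 + 12 + 7 + 1.5 = 35.5
W- = 4 + 7 + 11 + 4 + 9.5 + 7 = 42.5
(Check: W+ + W- = 78 should equal n(n+1)/2 = 78.)
Step 4: Test statistic W = min(W+, W-) = 35.5.
Step 5: Ties in |d|, so use the tie-corrected normal approximation.
        E[W] = n(n+1)/4 = 12*13/4 = 39.
        Tie groups: |d|=1 (t=2), |d|=2 (t=3), |d|=5 (t=3), |d|=6 (t=2); sum(t^3 - t) = 60.
        Var[W] = n(n+1)(2n+1)/24 - sum(t^3-t)/48 = 3900/24 - 60/48 = 161.25.
        z = (W - E[W]) / sqrt(Var[W]) = (35.5 - 39) / 12.6984 = -0.2756.
        Two-sided p = 2*Phi(z) = 0.782836.
Step 6: alpha = 0.05. fail to reject H0.

W+ = 35.5, W- = 42.5, W = min = 35.5, p = 0.782836, fail to reject H0.


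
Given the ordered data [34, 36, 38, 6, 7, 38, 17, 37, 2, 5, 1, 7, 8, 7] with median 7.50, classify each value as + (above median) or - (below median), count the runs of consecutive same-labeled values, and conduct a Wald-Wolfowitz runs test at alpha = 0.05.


Step 1: Compute median = 7.50; label A = above, B = below.
Labels in order: AAABBAAABBBBAB  (n_A = 7, n_B = 7)
Step 2: Count runs R = 6.
Step 3: Under H0 (random ordering), E[R] = 2*n_A*n_B/(n_A+n_B) + 1 = 2*7*7/14 + 1 = 8.0000.
        Var[R] = 2*n_A*n_B*(2*n_A*n_B - n_A - n_B) / ((n_A+n_B)^2 * (n_A+n_B-1)) = 8232/2548 = 3.2308.
        SD[R] = 1.7974.
Step 4: Continuity-corrected z = (R + 0.5 - E[R]) / SD[R] = (6 + 0.5 - 8.0000) / 1.7974 = -0.8345.
Step 5: Two-sided p-value via normal approximation = 2*(1 - Phi(|z|)) = 0.403986.
Step 6: alpha = 0.05. fail to reject H0.

R = 6, z = -0.8345, p = 0.403986, fail to reject H0.


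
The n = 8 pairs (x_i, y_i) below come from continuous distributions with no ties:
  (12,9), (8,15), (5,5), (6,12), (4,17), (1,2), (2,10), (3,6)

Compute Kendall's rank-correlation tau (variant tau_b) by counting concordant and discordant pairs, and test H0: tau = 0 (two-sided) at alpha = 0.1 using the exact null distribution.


Step 1: Enumerate the 28 unordered pairs (i,j) with i<j and classify each by sign(x_j-x_i) * sign(y_j-y_i).
  (1,2):dx=-4,dy=+6->D; (1,3):dx=-7,dy=-4->C; (1,4):dx=-6,dy=+3->D; (1,5):dx=-8,dy=+8->D
  (1,6):dx=-11,dy=-7->C; (1,7):dx=-10,dy=+1->D; (1,8):dx=-9,dy=-3->C; (2,3):dx=-3,dy=-10->C
  (2,4):dx=-2,dy=-3->C; (2,5):dx=-4,dy=+2->D; (2,6):dx=-7,dy=-13->C; (2,7):dx=-6,dy=-5->C
  (2,8):dx=-5,dy=-9->C; (3,4):dx=+1,dy=+7->C; (3,5):dx=-1,dy=+12->D; (3,6):dx=-4,dy=-3->C
  (3,7):dx=-3,dy=+5->D; (3,8):dx=-2,dy=+1->D; (4,5):dx=-2,dy=+5->D; (4,6):dx=-5,dy=-10->C
  (4,7):dx=-4,dy=-2->C; (4,8):dx=-3,dy=-6->C; (5,6):dx=-3,dy=-15->C; (5,7):dx=-2,dy=-7->C
  (5,8):dx=-1,dy=-11->C; (6,7):dx=+1,dy=+8->C; (6,8):dx=+2,dy=+4->C; (7,8):dx=+1,dy=-4->D
Step 2: C = 18, D = 10, total pairs = 28.
Step 3: tau = (C - D)/(n(n-1)/2) = (18 - 10)/28 = 0.285714.
Step 4: Exact two-sided p-value (enumerate n! = 40320 permutations of y under H0): p = 0.398760.
Step 5: alpha = 0.1. fail to reject H0.

tau_b = 0.2857 (C=18, D=10), p = 0.398760, fail to reject H0.


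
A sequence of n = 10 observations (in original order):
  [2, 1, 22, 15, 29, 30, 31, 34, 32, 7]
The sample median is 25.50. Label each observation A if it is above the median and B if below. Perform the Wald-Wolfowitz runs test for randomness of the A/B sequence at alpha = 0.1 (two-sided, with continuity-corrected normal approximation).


Step 1: Compute median = 25.50; label A = above, B = below.
Labels in order: BBBBAAAAAB  (n_A = 5, n_B = 5)
Step 2: Count runs R = 3.
Step 3: Under H0 (random ordering), E[R] = 2*n_A*n_B/(n_A+n_B) + 1 = 2*5*5/10 + 1 = 6.0000.
        Var[R] = 2*n_A*n_B*(2*n_A*n_B - n_A - n_B) / ((n_A+n_B)^2 * (n_A+n_B-1)) = 2000/900 = 2.2222.
        SD[R] = 1.4907.
Step 4: Continuity-corrected z = (R + 0.5 - E[R]) / SD[R] = (3 + 0.5 - 6.0000) / 1.4907 = -1.6771.
Step 5: Two-sided p-value via normal approximation = 2*(1 - Phi(|z|)) = 0.093533.
Step 6: alpha = 0.1. reject H0.

R = 3, z = -1.6771, p = 0.093533, reject H0.


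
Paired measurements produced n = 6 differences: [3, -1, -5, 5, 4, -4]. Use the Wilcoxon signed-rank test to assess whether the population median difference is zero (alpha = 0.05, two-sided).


Step 1: Drop any zero differences (none here) and take |d_i|.
|d| = [3, 1, 5, 5, 4, 4]
Step 2: Midrank |d_i| (ties get averaged ranks).
ranks: |3|->2, |1|->1, |5|->5.5, |5|->5.5, |4|->3.5, |4|->3.5
Step 3: Attach original signs; sum ranks with positive sign and with negative sign.
W+ = 2 + 5.5 + 3.5 = 11
W- = 1 + 5.5 + 3.5 = 10
(Check: W+ + W- = 21 should equal n(n+1)/2 = 21.)
Step 4: Test statistic W = min(W+, W-) = 10.
Step 5: Ties in |d|, so use the tie-corrected normal approximation.
        E[W] = n(n+1)/4 = 6*7/4 = 10.5.
        Tie groups: |d|=4 (t=2), |d|=5 (t=2); sum(t^3 - t) = 12.
        Var[W] = n(n+1)(2n+1)/24 - sum(t^3-t)/48 = 546/24 - 12/48 = 22.5.
        z = (W - E[W]) / sqrt(Var[W]) = (10 - 10.5) / 4.7434 = -0.1054.
        Two-sided p = 2*Phi(z) = 0.916051.
Step 6: alpha = 0.05. fail to reject H0.

W+ = 11, W- = 10, W = min = 10, p = 0.916051, fail to reject H0.


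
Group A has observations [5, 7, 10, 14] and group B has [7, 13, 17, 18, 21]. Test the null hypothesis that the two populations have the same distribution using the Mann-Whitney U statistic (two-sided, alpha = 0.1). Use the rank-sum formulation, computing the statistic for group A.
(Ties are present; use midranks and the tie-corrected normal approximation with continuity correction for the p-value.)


Step 1: Combine and sort all 9 observations; assign midranks.
sorted (value, group): (5,X), (7,X), (7,Y), (10,X), (13,Y), (14,X), (17,Y), (18,Y), (21,Y)
ranks: 5->1, 7->2.5, 7->2.5, 10->4, 13->5, 14->6, 17->7, 18->8, 21->9
Step 2: Rank sum for X: R1 = 1 + 2.5 + 4 + 6 = 13.5.
Step 3: U_X = R1 - n1(n1+1)/2 = 13.5 - 4*5/2 = 13.5 - 10 = 3.5.
       U_Y = n1*n2 - U_X = 20 - 3.5 = 16.5.
Step 4: Ties are present, so use the tie-corrected normal approximation (with continuity correction) for the p-value.
Step 5: p-value = 0.139983; compare to alpha = 0.1. fail to reject H0.

U_X = 3.5, p = 0.139983, fail to reject H0 at alpha = 0.1.


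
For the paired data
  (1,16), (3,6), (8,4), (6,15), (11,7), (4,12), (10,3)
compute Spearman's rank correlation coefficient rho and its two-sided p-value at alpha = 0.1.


Step 1: Rank x and y separately (midranks; no ties here).
rank(x): 1->1, 3->2, 8->5, 6->4, 11->7, 4->3, 10->6
rank(y): 16->7, 6->3, 4->2, 15->6, 7->4, 12->5, 3->1
Step 2: d_i = R_x(i) - R_y(i); compute d_i^2.
  (1-7)^2=36, (2-3)^2=1, (5-2)^2=9, (4-6)^2=4, (7-4)^2=9, (3-5)^2=4, (6-1)^2=25
sum(d^2) = 88.
Step 3: rho = 1 - 6*88 / (7*(7^2 - 1)) = 1 - 528/336 = -0.571429.
Step 4: Under H0, t = rho * sqrt((n-2)/(1-rho^2)) = -1.5570 ~ t(5).
Step 5: Two-sided p-value from the t-distribution with 5 df = 0.180202.
Step 6: alpha = 0.1. fail to reject H0.

rho = -0.5714, p = 0.180202, fail to reject H0 at alpha = 0.1.


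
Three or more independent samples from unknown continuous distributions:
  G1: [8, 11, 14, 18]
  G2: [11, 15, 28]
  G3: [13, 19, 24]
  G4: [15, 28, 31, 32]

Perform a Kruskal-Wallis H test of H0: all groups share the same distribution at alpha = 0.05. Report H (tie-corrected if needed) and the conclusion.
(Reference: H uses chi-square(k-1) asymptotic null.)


Step 1: Combine all N = 14 observations and assign midranks.
sorted (value, group, rank): (8,G1,1), (11,G1,2.5), (11,G2,2.5), (13,G3,4), (14,G1,5), (15,G2,6.5), (15,G4,6.5), (18,G1,8), (19,G3,9), (24,G3,10), (28,G2,11.5), (28,G4,11.5), (31,G4,13), (32,G4,14)
Step 2: Sum ranks within each group.
R_1 = 16.5 (n_1 = 4)
R_2 = 20.5 (n_2 = 3)
R_3 = 23 (n_3 = 3)
R_4 = 45 (n_4 = 4)
Step 3: H = 12/(N(N+1)) * sum(R_i^2/n_i) - 3(N+1)
     = 12/(14*15) * (16.5^2/4 + 20.5^2/3 + 23^2/3 + 45^2/4) - 3*15
     = 0.057143 * 890.729 - 45
     = 5.898810.
Step 4: Ties present; correction factor C = 1 - 18/(14^3 - 14) = 0.993407. Corrected H = 5.898810 / 0.993407 = 5.937961.
Step 5: Under H0, H ~ chi^2(3); p-value = 0.114668.
Step 6: alpha = 0.05. fail to reject H0.

H = 5.9380, df = 3, p = 0.114668, fail to reject H0.


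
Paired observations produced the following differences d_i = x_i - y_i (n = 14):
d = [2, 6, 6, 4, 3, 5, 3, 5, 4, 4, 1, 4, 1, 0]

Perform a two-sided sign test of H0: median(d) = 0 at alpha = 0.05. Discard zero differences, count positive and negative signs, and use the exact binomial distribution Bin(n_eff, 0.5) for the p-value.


Step 1: Discard zero differences. Original n = 14; n_eff = number of nonzero differences = 13.
Nonzero differences (with sign): +2, +6, +6, +4, +3, +5, +3, +5, +4, +4, +1, +4, +1
Step 2: Count signs: positive = 13, negative = 0.
Step 3: Under H0: P(positive) = 0.5, so the number of positives S ~ Bin(13, 0.5).
Step 4: Two-sided exact p-value = sum of Bin(13,0.5) probabilities at or below the observed probability = 0.000244.
Step 5: alpha = 0.05. reject H0.

n_eff = 13, pos = 13, neg = 0, p = 0.000244, reject H0.


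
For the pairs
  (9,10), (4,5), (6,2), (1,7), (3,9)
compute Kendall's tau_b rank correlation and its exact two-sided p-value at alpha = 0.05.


Step 1: Enumerate the 10 unordered pairs (i,j) with i<j and classify each by sign(x_j-x_i) * sign(y_j-y_i).
  (1,2):dx=-5,dy=-5->C; (1,3):dx=-3,dy=-8->C; (1,4):dx=-8,dy=-3->C; (1,5):dx=-6,dy=-1->C
  (2,3):dx=+2,dy=-3->D; (2,4):dx=-3,dy=+2->D; (2,5):dx=-1,dy=+4->D; (3,4):dx=-5,dy=+5->D
  (3,5):dx=-3,dy=+7->D; (4,5):dx=+2,dy=+2->C
Step 2: C = 5, D = 5, total pairs = 10.
Step 3: tau = (C - D)/(n(n-1)/2) = (5 - 5)/10 = 0.000000.
Step 4: Exact two-sided p-value (enumerate n! = 120 permutations of y under H0): p = 1.000000.
Step 5: alpha = 0.05. fail to reject H0.

tau_b = 0.0000 (C=5, D=5), p = 1.000000, fail to reject H0.


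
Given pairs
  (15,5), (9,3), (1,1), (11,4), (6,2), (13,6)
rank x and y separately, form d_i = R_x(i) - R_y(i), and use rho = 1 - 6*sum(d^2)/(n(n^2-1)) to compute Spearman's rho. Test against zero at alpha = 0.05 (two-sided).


Step 1: Rank x and y separately (midranks; no ties here).
rank(x): 15->6, 9->3, 1->1, 11->4, 6->2, 13->5
rank(y): 5->5, 3->3, 1->1, 4->4, 2->2, 6->6
Step 2: d_i = R_x(i) - R_y(i); compute d_i^2.
  (6-5)^2=1, (3-3)^2=0, (1-1)^2=0, (4-4)^2=0, (2-2)^2=0, (5-6)^2=1
sum(d^2) = 2.
Step 3: rho = 1 - 6*2 / (6*(6^2 - 1)) = 1 - 12/210 = 0.942857.
Step 4: Under H0, t = rho * sqrt((n-2)/(1-rho^2)) = 5.6595 ~ t(4).
Step 5: Two-sided p-value from the t-distribution with 4 df = 0.004805.
Step 6: alpha = 0.05. reject H0.

rho = 0.9429, p = 0.004805, reject H0 at alpha = 0.05.


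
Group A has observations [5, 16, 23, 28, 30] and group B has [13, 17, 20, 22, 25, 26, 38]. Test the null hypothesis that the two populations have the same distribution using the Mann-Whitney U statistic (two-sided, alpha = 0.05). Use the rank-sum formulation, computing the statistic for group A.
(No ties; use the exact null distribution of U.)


Step 1: Combine and sort all 12 observations; assign midranks.
sorted (value, group): (5,X), (13,Y), (16,X), (17,Y), (20,Y), (22,Y), (23,X), (25,Y), (26,Y), (28,X), (30,X), (38,Y)
ranks: 5->1, 13->2, 16->3, 17->4, 20->5, 22->6, 23->7, 25->8, 26->9, 28->10, 30->11, 38->12
Step 2: Rank sum for X: R1 = 1 + 3 + 7 + 10 + 11 = 32.
Step 3: U_X = R1 - n1(n1+1)/2 = 32 - 5*6/2 = 32 - 15 = 17.
       U_Y = n1*n2 - U_X = 35 - 17 = 18.
Step 4: No ties, so the exact null distribution of U (based on enumerating the C(12,5) = 792 equally likely rank assignments) gives the two-sided p-value.
Step 5: p-value = 1.000000; compare to alpha = 0.05. fail to reject H0.

U_X = 17, p = 1.000000, fail to reject H0 at alpha = 0.05.


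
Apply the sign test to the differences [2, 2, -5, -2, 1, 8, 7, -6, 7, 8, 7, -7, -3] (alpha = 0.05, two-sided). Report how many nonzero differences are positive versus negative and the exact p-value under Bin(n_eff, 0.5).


Step 1: Discard zero differences. Original n = 13; n_eff = number of nonzero differences = 13.
Nonzero differences (with sign): +2, +2, -5, -2, +1, +8, +7, -6, +7, +8, +7, -7, -3
Step 2: Count signs: positive = 8, negative = 5.
Step 3: Under H0: P(positive) = 0.5, so the number of positives S ~ Bin(13, 0.5).
Step 4: Two-sided exact p-value = sum of Bin(13,0.5) probabilities at or below the observed probability = 0.581055.
Step 5: alpha = 0.05. fail to reject H0.

n_eff = 13, pos = 8, neg = 5, p = 0.581055, fail to reject H0.


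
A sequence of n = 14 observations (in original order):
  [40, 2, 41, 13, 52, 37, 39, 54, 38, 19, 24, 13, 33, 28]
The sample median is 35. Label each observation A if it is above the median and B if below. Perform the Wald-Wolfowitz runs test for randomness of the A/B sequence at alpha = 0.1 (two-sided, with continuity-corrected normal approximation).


Step 1: Compute median = 35; label A = above, B = below.
Labels in order: ABABAAAAABBBBB  (n_A = 7, n_B = 7)
Step 2: Count runs R = 6.
Step 3: Under H0 (random ordering), E[R] = 2*n_A*n_B/(n_A+n_B) + 1 = 2*7*7/14 + 1 = 8.0000.
        Var[R] = 2*n_A*n_B*(2*n_A*n_B - n_A - n_B) / ((n_A+n_B)^2 * (n_A+n_B-1)) = 8232/2548 = 3.2308.
        SD[R] = 1.7974.
Step 4: Continuity-corrected z = (R + 0.5 - E[R]) / SD[R] = (6 + 0.5 - 8.0000) / 1.7974 = -0.8345.
Step 5: Two-sided p-value via normal approximation = 2*(1 - Phi(|z|)) = 0.403986.
Step 6: alpha = 0.1. fail to reject H0.

R = 6, z = -0.8345, p = 0.403986, fail to reject H0.
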